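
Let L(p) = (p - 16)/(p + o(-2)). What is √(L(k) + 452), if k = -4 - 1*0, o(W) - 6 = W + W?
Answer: √462 ≈ 21.494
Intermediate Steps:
o(W) = 6 + 2*W (o(W) = 6 + (W + W) = 6 + 2*W)
k = -4 (k = -4 + 0 = -4)
L(p) = (-16 + p)/(2 + p) (L(p) = (p - 16)/(p + (6 + 2*(-2))) = (-16 + p)/(p + (6 - 4)) = (-16 + p)/(p + 2) = (-16 + p)/(2 + p))
√(L(k) + 452) = √((-16 - 4)/(2 - 4) + 452) = √(-20/(-2) + 452) = √(-½*(-20) + 452) = √(10 + 452) = √462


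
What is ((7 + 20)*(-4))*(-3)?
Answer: 324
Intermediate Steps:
((7 + 20)*(-4))*(-3) = (27*(-4))*(-3) = -108*(-3) = 324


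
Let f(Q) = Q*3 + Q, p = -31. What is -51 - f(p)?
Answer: 73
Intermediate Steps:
f(Q) = 4*Q (f(Q) = 3*Q + Q = 4*Q)
-51 - f(p) = -51 - 4*(-31) = -51 - 1*(-124) = -51 + 124 = 73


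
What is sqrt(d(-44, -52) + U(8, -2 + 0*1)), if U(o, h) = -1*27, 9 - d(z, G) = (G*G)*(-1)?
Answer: sqrt(2686) ≈ 51.827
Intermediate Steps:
d(z, G) = 9 + G**2 (d(z, G) = 9 - G*G*(-1) = 9 - G**2*(-1) = 9 - (-1)*G**2 = 9 + G**2)
U(o, h) = -27
sqrt(d(-44, -52) + U(8, -2 + 0*1)) = sqrt((9 + (-52)**2) - 27) = sqrt((9 + 2704) - 27) = sqrt(2713 - 27) = sqrt(2686)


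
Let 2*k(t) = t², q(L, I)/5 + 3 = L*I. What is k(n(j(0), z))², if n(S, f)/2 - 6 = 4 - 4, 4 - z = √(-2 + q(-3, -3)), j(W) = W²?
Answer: 5184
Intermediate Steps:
q(L, I) = -15 + 5*I*L (q(L, I) = -15 + 5*(L*I) = -15 + 5*(I*L) = -15 + 5*I*L)
z = 4 - 2*√7 (z = 4 - √(-2 + (-15 + 5*(-3)*(-3))) = 4 - √(-2 + (-15 + 45)) = 4 - √(-2 + 30) = 4 - √28 = 4 - 2*√7 ≈ -1.2915)
n(S, f) = 12 (n(S, f) = 12 + 2*(4 - 4) = 12 + 2*0 = 12 + 0 = 12)
k(t) = t²/2
k(n(j(0), z))² = ((½)*12²)² = ((½)*144)² = 72² = 5184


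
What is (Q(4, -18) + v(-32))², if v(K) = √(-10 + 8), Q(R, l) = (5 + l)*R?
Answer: (-52 + I*√2)² ≈ 2702.0 - 147.08*I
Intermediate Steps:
Q(R, l) = R*(5 + l)
v(K) = I*√2 (v(K) = √(-2) = I*√2)
(Q(4, -18) + v(-32))² = (4*(5 - 18) + I*√2)² = (4*(-13) + I*√2)² = (-52 + I*√2)²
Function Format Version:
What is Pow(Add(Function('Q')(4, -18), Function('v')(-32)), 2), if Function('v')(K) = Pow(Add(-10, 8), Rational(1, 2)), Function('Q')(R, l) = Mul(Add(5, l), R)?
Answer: Pow(Add(-52, Mul(I, Pow(2, Rational(1, 2)))), 2) ≈ Add(2702.0, Mul(-147.08, I))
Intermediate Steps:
Function('Q')(R, l) = Mul(R, Add(5, l))
Function('v')(K) = Mul(I, Pow(2, Rational(1, 2))) (Function('v')(K) = Pow(-2, Rational(1, 2)) = Mul(I, Pow(2, Rational(1, 2))))
Pow(Add(Function('Q')(4, -18), Function('v')(-32)), 2) = Pow(Add(Mul(4, Add(5, -18)), Mul(I, Pow(2, Rational(1, 2)))), 2) = Pow(Add(Mul(4, -13), Mul(I, Pow(2, Rational(1, 2)))), 2) = Pow(Add(-52, Mul(I, Pow(2, Rational(1, 2)))), 2)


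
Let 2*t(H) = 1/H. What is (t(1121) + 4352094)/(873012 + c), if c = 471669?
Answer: 9757394749/3014774802 ≈ 3.2365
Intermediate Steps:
t(H) = 1/(2*H)
(t(1121) + 4352094)/(873012 + c) = ((1/2)/1121 + 4352094)/(873012 + 471669) = ((1/2)*(1/1121) + 4352094)/1344681 = (1/2242 + 4352094)*(1/1344681) = (9757394749/2242)*(1/1344681) = 9757394749/3014774802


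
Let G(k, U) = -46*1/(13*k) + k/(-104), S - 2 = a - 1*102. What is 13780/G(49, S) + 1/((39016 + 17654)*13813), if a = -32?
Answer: -1409468110523129/55577572410 ≈ -25360.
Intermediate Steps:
S = -132 (S = 2 + (-32 - 1*102) = 2 + (-32 - 102) = 2 - 134 = -132)
G(k, U) = -46/(13*k) - k/104 (G(k, U) = -46/(13*k) + k*(-1/104) = -46/(13*k) - k/104)
13780/G(49, S) + 1/((39016 + 17654)*13813) = 13780/(((1/104)*(-368 - 1*49²)/49)) + 1/((39016 + 17654)*13813) = 13780/(((1/104)*(1/49)*(-368 - 1*2401))) + (1/13813)/56670 = 13780/(((1/104)*(1/49)*(-368 - 2401))) + (1/56670)*(1/13813) = 13780/(((1/104)*(1/49)*(-2769))) + 1/782782710 = 13780/(-213/392) + 1/782782710 = 13780*(-392/213) + 1/782782710 = -5401760/213 + 1/782782710 = -1409468110523129/55577572410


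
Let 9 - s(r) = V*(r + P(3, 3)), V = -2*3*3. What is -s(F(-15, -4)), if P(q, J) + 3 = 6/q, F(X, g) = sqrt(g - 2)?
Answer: 9 - 18*I*sqrt(6) ≈ 9.0 - 44.091*I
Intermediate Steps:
F(X, g) = sqrt(-2 + g)
P(q, J) = -3 + 6/q
V = -18 (V = -6*3 = -18)
s(r) = -9 + 18*r (s(r) = 9 - (-18)*(r + (-3 + 6/3)) = 9 - (-18)*(r + (-3 + 6*(1/3))) = 9 - (-18)*(r + (-3 + 2)) = 9 - (-18)*(r - 1) = 9 - (-18)*(-1 + r) = 9 - (18 - 18*r) = 9 + (-18 + 18*r) = -9 + 18*r)
-s(F(-15, -4)) = -(-9 + 18*sqrt(-2 - 4)) = -(-9 + 18*sqrt(-6)) = -(-9 + 18*(I*sqrt(6))) = -(-9 + 18*I*sqrt(6)) = 9 - 18*I*sqrt(6)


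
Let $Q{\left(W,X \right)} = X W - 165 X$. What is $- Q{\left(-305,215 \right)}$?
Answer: $101050$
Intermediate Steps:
$Q{\left(W,X \right)} = - 165 X + W X$ ($Q{\left(W,X \right)} = W X - 165 X = - 165 X + W X$)
$- Q{\left(-305,215 \right)} = - 215 \left(-165 - 305\right) = - 215 \left(-470\right) = \left(-1\right) \left(-101050\right) = 101050$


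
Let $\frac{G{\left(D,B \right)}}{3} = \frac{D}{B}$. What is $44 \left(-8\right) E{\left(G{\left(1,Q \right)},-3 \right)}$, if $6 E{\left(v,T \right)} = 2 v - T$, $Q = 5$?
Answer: $- \frac{1232}{5} \approx -246.4$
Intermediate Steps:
$G{\left(D,B \right)} = \frac{3 D}{B}$ ($G{\left(D,B \right)} = 3 \frac{D}{B} = \frac{3 D}{B}$)
$E{\left(v,T \right)} = - \frac{T}{6} + \frac{v}{3}$ ($E{\left(v,T \right)} = \frac{2 v - T}{6} = \frac{- T + 2 v}{6} = - \frac{T}{6} + \frac{v}{3}$)
$44 \left(-8\right) E{\left(G{\left(1,Q \right)},-3 \right)} = 44 \left(-8\right) \left(\left(- \frac{1}{6}\right) \left(-3\right) + \frac{3 \cdot 1 \cdot \frac{1}{5}}{3}\right) = - 352 \left(\frac{1}{2} + \frac{3 \cdot 1 \cdot \frac{1}{5}}{3}\right) = - 352 \left(\frac{1}{2} + \frac{1}{3} \cdot \frac{3}{5}\right) = - 352 \left(\frac{1}{2} + \frac{1}{5}\right) = \left(-352\right) \frac{7}{10} = - \frac{1232}{5}$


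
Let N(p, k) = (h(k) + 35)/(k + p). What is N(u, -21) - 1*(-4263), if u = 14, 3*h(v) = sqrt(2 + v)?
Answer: 4258 - I*sqrt(19)/21 ≈ 4258.0 - 0.20757*I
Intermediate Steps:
h(v) = sqrt(2 + v)/3
N(p, k) = (35 + sqrt(2 + k)/3)/(k + p) (N(p, k) = (sqrt(2 + k)/3 + 35)/(k + p) = (35 + sqrt(2 + k)/3)/(k + p))
N(u, -21) - 1*(-4263) = (35 + sqrt(2 - 21)/3)/(-21 + 14) - 1*(-4263) = (35 + sqrt(-19)/3)/(-7) + 4263 = -(35 + (I*sqrt(19))/3)/7 + 4263 = -(35 + I*sqrt(19)/3)/7 + 4263 = (-5 - I*sqrt(19)/21) + 4263 = 4258 - I*sqrt(19)/21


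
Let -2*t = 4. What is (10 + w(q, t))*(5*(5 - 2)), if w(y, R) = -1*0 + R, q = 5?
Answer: 120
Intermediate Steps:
t = -2 (t = -½*4 = -2)
w(y, R) = R (w(y, R) = 0 + R = R)
(10 + w(q, t))*(5*(5 - 2)) = (10 - 2)*(5*(5 - 2)) = 8*(5*3) = 8*15 = 120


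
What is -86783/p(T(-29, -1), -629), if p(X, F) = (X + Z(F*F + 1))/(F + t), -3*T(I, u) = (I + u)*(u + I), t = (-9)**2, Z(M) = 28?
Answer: -11889271/68 ≈ -1.7484e+5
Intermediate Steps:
t = 81
T(I, u) = -(I + u)**2/3 (T(I, u) = -(I + u)*(u + I)/3 = -(I + u)*(I + u)/3 = -(I + u)**2/3)
p(X, F) = (28 + X)/(81 + F) (p(X, F) = (X + 28)/(F + 81) = (28 + X)/(81 + F))
-86783/p(T(-29, -1), -629) = -86783*(81 - 629)/(28 - (-29 - 1)**2/3) = -86783*(-548/(28 - 1/3*(-30)**2)) = -86783*(-548/(28 - 1/3*900)) = -86783*(-548/(28 - 300)) = -86783/((-1/548*(-272))) = -86783/68/137 = -86783*137/68 = -11889271/68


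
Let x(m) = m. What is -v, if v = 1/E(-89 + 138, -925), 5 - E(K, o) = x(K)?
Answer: 1/44 ≈ 0.022727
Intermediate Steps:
E(K, o) = 5 - K
v = -1/44 (v = 1/(5 - (-89 + 138)) = 1/(5 - 1*49) = 1/(5 - 49) = 1/(-44) = -1/44 ≈ -0.022727)
-v = -1*(-1/44) = 1/44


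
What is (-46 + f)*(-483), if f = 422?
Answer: -181608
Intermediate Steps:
(-46 + f)*(-483) = (-46 + 422)*(-483) = 376*(-483) = -181608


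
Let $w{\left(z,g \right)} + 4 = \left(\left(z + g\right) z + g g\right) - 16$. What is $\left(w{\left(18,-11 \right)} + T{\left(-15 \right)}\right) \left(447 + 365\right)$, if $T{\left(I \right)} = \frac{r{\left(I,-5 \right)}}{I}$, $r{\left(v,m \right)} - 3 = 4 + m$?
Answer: $\frac{2763236}{15} \approx 1.8422 \cdot 10^{5}$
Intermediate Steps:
$r{\left(v,m \right)} = 7 + m$ ($r{\left(v,m \right)} = 3 + \left(4 + m\right) = 7 + m$)
$w{\left(z,g \right)} = -20 + g^{2} + z \left(g + z\right)$ ($w{\left(z,g \right)} = -4 - \left(16 - g g - \left(z + g\right) z\right) = -4 - \left(16 - g^{2} - \left(g + z\right) z\right) = -4 - \left(16 - g^{2} - z \left(g + z\right)\right) = -4 + \left(-16 + g^{2} + z \left(g + z\right)\right) = -20 + g^{2} + z \left(g + z\right)$)
$T{\left(I \right)} = \frac{2}{I}$ ($T{\left(I \right)} = \frac{7 - 5}{I} = \frac{2}{I}$)
$\left(w{\left(18,-11 \right)} + T{\left(-15 \right)}\right) \left(447 + 365\right) = \left(\left(-20 + \left(-11\right)^{2} + 18^{2} - 198\right) + \frac{2}{-15}\right) \left(447 + 365\right) = \left(\left(-20 + 121 + 324 - 198\right) + 2 \left(- \frac{1}{15}\right)\right) 812 = \left(227 - \frac{2}{15}\right) 812 = \frac{3403}{15} \cdot 812 = \frac{2763236}{15}$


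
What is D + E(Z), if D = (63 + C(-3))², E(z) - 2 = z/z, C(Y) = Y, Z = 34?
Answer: 3603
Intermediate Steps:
E(z) = 3 (E(z) = 2 + z/z = 2 + 1 = 3)
D = 3600 (D = (63 - 3)² = 60² = 3600)
D + E(Z) = 3600 + 3 = 3603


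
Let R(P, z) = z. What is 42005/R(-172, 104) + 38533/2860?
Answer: 217031/520 ≈ 417.37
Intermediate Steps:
42005/R(-172, 104) + 38533/2860 = 42005/104 + 38533/2860 = 42005*(1/104) + 38533*(1/2860) = 42005/104 + 3503/260 = 217031/520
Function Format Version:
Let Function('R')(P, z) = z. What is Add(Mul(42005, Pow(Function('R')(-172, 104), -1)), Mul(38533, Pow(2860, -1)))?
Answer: Rational(217031, 520) ≈ 417.37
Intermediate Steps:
Add(Mul(42005, Pow(Function('R')(-172, 104), -1)), Mul(38533, Pow(2860, -1))) = Add(Mul(42005, Pow(104, -1)), Mul(38533, Pow(2860, -1))) = Add(Mul(42005, Rational(1, 104)), Mul(38533, Rational(1, 2860))) = Add(Rational(42005, 104), Rational(3503, 260)) = Rational(217031, 520)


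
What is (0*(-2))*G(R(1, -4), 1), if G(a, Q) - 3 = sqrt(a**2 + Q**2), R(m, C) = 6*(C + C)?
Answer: 0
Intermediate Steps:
R(m, C) = 12*C (R(m, C) = 6*(2*C) = 12*C)
G(a, Q) = 3 + sqrt(Q**2 + a**2) (G(a, Q) = 3 + sqrt(a**2 + Q**2) = 3 + sqrt(Q**2 + a**2))
(0*(-2))*G(R(1, -4), 1) = (0*(-2))*(3 + sqrt(1**2 + (12*(-4))**2)) = 0*(3 + sqrt(1 + (-48)**2)) = 0*(3 + sqrt(1 + 2304)) = 0*(3 + sqrt(2305)) = 0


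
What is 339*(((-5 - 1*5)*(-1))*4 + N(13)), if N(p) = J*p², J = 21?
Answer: 1216671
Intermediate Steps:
N(p) = 21*p²
339*(((-5 - 1*5)*(-1))*4 + N(13)) = 339*(((-5 - 1*5)*(-1))*4 + 21*13²) = 339*(((-5 - 5)*(-1))*4 + 21*169) = 339*(-10*(-1)*4 + 3549) = 339*(10*4 + 3549) = 339*(40 + 3549) = 339*3589 = 1216671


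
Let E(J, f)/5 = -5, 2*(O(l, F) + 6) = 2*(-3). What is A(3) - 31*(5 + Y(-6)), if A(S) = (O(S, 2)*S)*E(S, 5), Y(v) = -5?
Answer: 675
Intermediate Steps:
O(l, F) = -9 (O(l, F) = -6 + (2*(-3))/2 = -6 + (1/2)*(-6) = -6 - 3 = -9)
E(J, f) = -25 (E(J, f) = 5*(-5) = -25)
A(S) = 225*S (A(S) = -9*S*(-25) = 225*S)
A(3) - 31*(5 + Y(-6)) = 225*3 - 31*(5 - 5) = 675 - 31*0 = 675 + 0 = 675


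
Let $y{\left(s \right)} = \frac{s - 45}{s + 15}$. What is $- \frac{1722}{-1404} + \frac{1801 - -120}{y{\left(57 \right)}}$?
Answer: $\frac{2697371}{234} \approx 11527.0$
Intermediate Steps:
$y{\left(s \right)} = \frac{-45 + s}{15 + s}$
$- \frac{1722}{-1404} + \frac{1801 - -120}{y{\left(57 \right)}} = - \frac{1722}{-1404} + \frac{1801 - -120}{\frac{1}{15 + 57} \left(-45 + 57\right)} = \left(-1722\right) \left(- \frac{1}{1404}\right) + \frac{1801 + 120}{\frac{1}{72} \cdot 12} = \frac{287}{234} + \frac{1921}{\frac{1}{72} \cdot 12} = \frac{287}{234} + 1921 \frac{1}{\frac{1}{6}} = \frac{287}{234} + 1921 \cdot 6 = \frac{287}{234} + 11526 = \frac{2697371}{234}$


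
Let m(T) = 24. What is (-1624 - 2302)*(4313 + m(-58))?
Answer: -17027062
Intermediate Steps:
(-1624 - 2302)*(4313 + m(-58)) = (-1624 - 2302)*(4313 + 24) = -3926*4337 = -17027062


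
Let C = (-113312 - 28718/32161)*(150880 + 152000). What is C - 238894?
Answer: -1103779925205934/32161 ≈ -3.4320e+10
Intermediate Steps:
C = -1103772242136000/32161 (C = (-113312 - 28718*1/32161)*302880 = (-113312 - 28718/32161)*302880 = -3644255950/32161*302880 = -1103772242136000/32161 ≈ -3.4320e+10)
C - 238894 = -1103772242136000/32161 - 238894 = -1103779925205934/32161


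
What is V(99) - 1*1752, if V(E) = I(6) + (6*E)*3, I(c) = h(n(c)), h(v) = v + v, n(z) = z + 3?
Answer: 48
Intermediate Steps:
n(z) = 3 + z
h(v) = 2*v
I(c) = 6 + 2*c (I(c) = 2*(3 + c) = 6 + 2*c)
V(E) = 18 + 18*E (V(E) = (6 + 2*6) + (6*E)*3 = (6 + 12) + 18*E = 18 + 18*E)
V(99) - 1*1752 = (18 + 18*99) - 1*1752 = (18 + 1782) - 1752 = 1800 - 1752 = 48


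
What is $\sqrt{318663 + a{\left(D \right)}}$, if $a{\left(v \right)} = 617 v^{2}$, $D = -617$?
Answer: $8 \sqrt{3675059} \approx 15336.0$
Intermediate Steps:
$\sqrt{318663 + a{\left(D \right)}} = \sqrt{318663 + 617 \left(-617\right)^{2}} = \sqrt{318663 + 617 \cdot 380689} = \sqrt{318663 + 234885113} = \sqrt{235203776} = 8 \sqrt{3675059}$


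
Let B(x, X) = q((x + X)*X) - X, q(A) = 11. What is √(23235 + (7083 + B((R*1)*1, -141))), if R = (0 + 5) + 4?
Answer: √30470 ≈ 174.56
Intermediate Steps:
R = 9 (R = 5 + 4 = 9)
B(x, X) = 11 - X
√(23235 + (7083 + B((R*1)*1, -141))) = √(23235 + (7083 + (11 - 1*(-141)))) = √(23235 + (7083 + (11 + 141))) = √(23235 + (7083 + 152)) = √(23235 + 7235) = √30470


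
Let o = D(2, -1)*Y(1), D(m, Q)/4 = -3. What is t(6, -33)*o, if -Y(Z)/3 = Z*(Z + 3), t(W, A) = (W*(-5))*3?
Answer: -12960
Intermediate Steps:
t(W, A) = -15*W (t(W, A) = -5*W*3 = -15*W)
Y(Z) = -3*Z*(3 + Z) (Y(Z) = -3*Z*(Z + 3) = -3*Z*(3 + Z))
D(m, Q) = -12 (D(m, Q) = 4*(-3) = -12)
o = 144 (o = -(-36)*(3 + 1) = -(-36)*4 = -12*(-12) = 144)
t(6, -33)*o = -15*6*144 = -90*144 = -12960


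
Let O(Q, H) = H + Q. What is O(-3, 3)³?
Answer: 0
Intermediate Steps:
O(-3, 3)³ = (3 - 3)³ = 0³ = 0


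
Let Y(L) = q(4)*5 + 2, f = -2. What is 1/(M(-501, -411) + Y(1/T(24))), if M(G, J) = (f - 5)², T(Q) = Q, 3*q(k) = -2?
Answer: 3/143 ≈ 0.020979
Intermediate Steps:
q(k) = -⅔ (q(k) = (⅓)*(-2) = -⅔)
M(G, J) = 49 (M(G, J) = (-2 - 5)² = (-7)² = 49)
Y(L) = -4/3 (Y(L) = -⅔*5 + 2 = -10/3 + 2 = -4/3)
1/(M(-501, -411) + Y(1/T(24))) = 1/(49 - 4/3) = 1/(143/3) = 3/143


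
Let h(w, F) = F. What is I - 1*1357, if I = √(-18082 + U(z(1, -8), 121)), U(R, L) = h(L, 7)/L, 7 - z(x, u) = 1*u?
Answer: -1357 + I*√2187915/11 ≈ -1357.0 + 134.47*I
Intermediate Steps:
z(x, u) = 7 - u
U(R, L) = 7/L
I = I*√2187915/11 (I = √(-18082 + 7/121) = √(-2187915/121) = I*√2187915/11 ≈ 134.47*I)
I - 1*1357 = I*√2187915/11 - 1*1357 = I*√2187915/11 - 1357 = -1357 + I*√2187915/11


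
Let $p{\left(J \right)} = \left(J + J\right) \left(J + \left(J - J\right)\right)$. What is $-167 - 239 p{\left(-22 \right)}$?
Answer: $-231519$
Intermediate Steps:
$p{\left(J \right)} = 2 J^{2}$ ($p{\left(J \right)} = 2 J \left(J + 0\right) = 2 J J = 2 J^{2}$)
$-167 - 239 p{\left(-22 \right)} = -167 - 239 \cdot 2 \left(-22\right)^{2} = -167 - 239 \cdot 2 \cdot 484 = -167 - 231352 = -231519$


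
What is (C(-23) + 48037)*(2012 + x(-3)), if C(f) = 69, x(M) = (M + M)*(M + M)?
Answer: 98521088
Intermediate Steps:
x(M) = 4*M² (x(M) = (2*M)*(2*M) = 4*M²)
(C(-23) + 48037)*(2012 + x(-3)) = (69 + 48037)*(2012 + 4*(-3)²) = 48106*(2012 + 4*9) = 48106*(2012 + 36) = 48106*2048 = 98521088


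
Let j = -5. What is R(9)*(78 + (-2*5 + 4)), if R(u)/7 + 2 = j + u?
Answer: 1008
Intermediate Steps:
R(u) = -49 + 7*u (R(u) = -14 + 7*(-5 + u) = -14 + (-35 + 7*u) = -49 + 7*u)
R(9)*(78 + (-2*5 + 4)) = (-49 + 7*9)*(78 + (-2*5 + 4)) = (-49 + 63)*(78 + (-10 + 4)) = 14*(78 - 6) = 14*72 = 1008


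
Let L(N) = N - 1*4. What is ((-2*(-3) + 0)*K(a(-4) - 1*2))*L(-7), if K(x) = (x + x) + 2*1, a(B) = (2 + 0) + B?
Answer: 396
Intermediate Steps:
L(N) = -4 + N (L(N) = N - 4 = -4 + N)
a(B) = 2 + B
K(x) = 2 + 2*x (K(x) = 2*x + 2 = 2 + 2*x)
((-2*(-3) + 0)*K(a(-4) - 1*2))*L(-7) = ((-2*(-3) + 0)*(2 + 2*((2 - 4) - 1*2)))*(-4 - 7) = ((6 + 0)*(2 + 2*(-2 - 2)))*(-11) = (6*(2 + 2*(-4)))*(-11) = (6*(2 - 8))*(-11) = (6*(-6))*(-11) = -36*(-11) = 396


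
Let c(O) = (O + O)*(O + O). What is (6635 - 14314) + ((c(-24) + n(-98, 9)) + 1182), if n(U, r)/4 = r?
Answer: -4157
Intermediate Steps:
c(O) = 4*O**2 (c(O) = (2*O)*(2*O) = 4*O**2)
n(U, r) = 4*r
(6635 - 14314) + ((c(-24) + n(-98, 9)) + 1182) = (6635 - 14314) + ((4*(-24)**2 + 4*9) + 1182) = -7679 + ((4*576 + 36) + 1182) = -7679 + ((2304 + 36) + 1182) = -7679 + (2340 + 1182) = -7679 + 3522 = -4157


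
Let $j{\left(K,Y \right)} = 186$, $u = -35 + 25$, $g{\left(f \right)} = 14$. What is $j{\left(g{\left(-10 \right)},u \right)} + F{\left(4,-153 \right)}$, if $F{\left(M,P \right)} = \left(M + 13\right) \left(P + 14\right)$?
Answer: $-2177$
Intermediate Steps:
$u = -10$
$F{\left(M,P \right)} = \left(13 + M\right) \left(14 + P\right)$
$j{\left(g{\left(-10 \right)},u \right)} + F{\left(4,-153 \right)} = 186 + \left(182 + 13 \left(-153\right) + 14 \cdot 4 + 4 \left(-153\right)\right) = 186 + \left(182 - 1989 + 56 - 612\right) = 186 - 2363 = -2177$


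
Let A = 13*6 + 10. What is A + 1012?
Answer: 1100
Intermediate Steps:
A = 88 (A = 78 + 10 = 88)
A + 1012 = 88 + 1012 = 1100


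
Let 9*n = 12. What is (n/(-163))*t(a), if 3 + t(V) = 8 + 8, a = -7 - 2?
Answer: -52/489 ≈ -0.10634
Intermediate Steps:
n = 4/3 (n = (⅑)*12 = 4/3 ≈ 1.3333)
a = -9
t(V) = 13 (t(V) = -3 + (8 + 8) = -3 + 16 = 13)
(n/(-163))*t(a) = ((4/3)/(-163))*13 = -1/163*4/3*13 = -4/489*13 = -52/489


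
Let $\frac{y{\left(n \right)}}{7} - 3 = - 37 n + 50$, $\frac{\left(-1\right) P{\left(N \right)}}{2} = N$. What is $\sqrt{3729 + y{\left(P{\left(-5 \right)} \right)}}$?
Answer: $\sqrt{1510} \approx 38.859$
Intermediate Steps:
$P{\left(N \right)} = - 2 N$
$y{\left(n \right)} = 371 - 259 n$ ($y{\left(n \right)} = 21 + 7 \left(- 37 n + 50\right) = 21 + 7 \left(50 - 37 n\right) = 21 - \left(-350 + 259 n\right) = 371 - 259 n$)
$\sqrt{3729 + y{\left(P{\left(-5 \right)} \right)}} = \sqrt{3729 + \left(371 - 259 \left(\left(-2\right) \left(-5\right)\right)\right)} = \sqrt{3729 + \left(371 - 2590\right)} = \sqrt{3729 - 2219} = \sqrt{1510}$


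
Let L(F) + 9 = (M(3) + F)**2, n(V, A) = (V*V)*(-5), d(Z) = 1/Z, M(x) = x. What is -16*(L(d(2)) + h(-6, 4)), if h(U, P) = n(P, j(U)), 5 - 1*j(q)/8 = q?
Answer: 1228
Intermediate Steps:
j(q) = 40 - 8*q
n(V, A) = -5*V**2 (n(V, A) = V**2*(-5) = -5*V**2)
h(U, P) = -5*P**2
L(F) = -9 + (3 + F)**2
-16*(L(d(2)) + h(-6, 4)) = -16*((6 + 1/2)/2 - 5*4**2) = -16*((6 + 1/2)/2 - 5*16) = -16*((1/2)*(13/2) - 80) = -16*(13/4 - 80) = -16*(-307/4) = 1228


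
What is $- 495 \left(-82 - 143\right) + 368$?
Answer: $111743$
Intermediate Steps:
$- 495 \left(-82 - 143\right) + 368 = \left(-495\right) \left(-225\right) + 368 = 111375 + 368 = 111743$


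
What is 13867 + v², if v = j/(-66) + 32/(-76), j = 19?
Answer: 21806869693/1572516 ≈ 13868.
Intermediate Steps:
v = -889/1254 (v = 19/(-66) + 32/(-76) = 19*(-1/66) + 32*(-1/76) = -19/66 - 8/19 = -889/1254 ≈ -0.70893)
13867 + v² = 13867 + (-889/1254)² = 13867 + 790321/1572516 = 21806869693/1572516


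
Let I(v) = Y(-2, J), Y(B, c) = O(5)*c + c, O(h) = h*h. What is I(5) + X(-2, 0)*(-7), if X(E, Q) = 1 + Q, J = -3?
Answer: -85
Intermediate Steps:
O(h) = h²
Y(B, c) = 26*c (Y(B, c) = 5²*c + c = 25*c + c = 26*c)
I(v) = -78 (I(v) = 26*(-3) = -78)
I(5) + X(-2, 0)*(-7) = -78 + (1 + 0)*(-7) = -78 + 1*(-7) = -78 - 7 = -85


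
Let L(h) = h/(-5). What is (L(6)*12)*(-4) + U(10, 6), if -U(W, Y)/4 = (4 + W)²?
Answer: -3632/5 ≈ -726.40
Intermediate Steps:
U(W, Y) = -4*(4 + W)²
L(h) = -h/5 (L(h) = h*(-⅕) = -h/5)
(L(6)*12)*(-4) + U(10, 6) = (-⅕*6*12)*(-4) - 4*(4 + 10)² = -6/5*12*(-4) - 4*14² = -72/5*(-4) - 4*196 = 288/5 - 784 = -3632/5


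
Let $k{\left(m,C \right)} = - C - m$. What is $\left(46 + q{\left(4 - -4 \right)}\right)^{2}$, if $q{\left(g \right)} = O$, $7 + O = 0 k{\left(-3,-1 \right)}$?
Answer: $1521$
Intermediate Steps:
$O = -7$ ($O = -7 + 0 \left(\left(-1\right) \left(-1\right) - -3\right) = -7 + 0 \left(1 + 3\right) = -7 + 0 \cdot 4 = -7 + 0 = -7$)
$q{\left(g \right)} = -7$
$\left(46 + q{\left(4 - -4 \right)}\right)^{2} = \left(46 - 7\right)^{2} = 39^{2} = 1521$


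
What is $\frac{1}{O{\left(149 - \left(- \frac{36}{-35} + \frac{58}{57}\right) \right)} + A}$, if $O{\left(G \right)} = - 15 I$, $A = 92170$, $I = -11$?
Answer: $\frac{1}{92335} \approx 1.083 \cdot 10^{-5}$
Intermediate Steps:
$O{\left(G \right)} = 165$ ($O{\left(G \right)} = \left(-15\right) \left(-11\right) = 165$)
$\frac{1}{O{\left(149 - \left(- \frac{36}{-35} + \frac{58}{57}\right) \right)} + A} = \frac{1}{165 + 92170} = \frac{1}{92335}$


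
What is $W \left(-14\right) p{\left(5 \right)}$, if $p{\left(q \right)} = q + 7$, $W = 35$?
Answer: $-5880$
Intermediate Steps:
$p{\left(q \right)} = 7 + q$
$W \left(-14\right) p{\left(5 \right)} = 35 \left(-14\right) \left(7 + 5\right) = \left(-490\right) 12 = -5880$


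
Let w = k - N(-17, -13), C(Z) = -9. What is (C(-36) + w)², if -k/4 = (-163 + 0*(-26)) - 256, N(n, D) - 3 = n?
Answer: 2825761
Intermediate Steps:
N(n, D) = 3 + n
k = 1676 (k = -4*((-163 + 0*(-26)) - 256) = -4*((-163 + 0) - 256) = -4*(-163 - 256) = -4*(-419) = 1676)
w = 1690 (w = 1676 - (3 - 17) = 1676 - 1*(-14) = 1676 + 14 = 1690)
(C(-36) + w)² = (-9 + 1690)² = 1681² = 2825761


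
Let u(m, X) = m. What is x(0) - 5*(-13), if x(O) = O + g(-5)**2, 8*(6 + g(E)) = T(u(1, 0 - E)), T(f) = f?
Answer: 6369/64 ≈ 99.516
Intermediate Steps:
g(E) = -47/8 (g(E) = -6 + (1/8)*1 = -6 + 1/8 = -47/8)
x(O) = 2209/64 + O (x(O) = O + (-47/8)**2 = O + 2209/64 = 2209/64 + O)
x(0) - 5*(-13) = (2209/64 + 0) - 5*(-13) = 2209/64 + 65 = 6369/64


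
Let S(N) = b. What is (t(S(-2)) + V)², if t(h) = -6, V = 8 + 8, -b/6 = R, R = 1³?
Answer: 100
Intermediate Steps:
R = 1
b = -6 (b = -6*1 = -6)
V = 16
S(N) = -6
(t(S(-2)) + V)² = (-6 + 16)² = 10² = 100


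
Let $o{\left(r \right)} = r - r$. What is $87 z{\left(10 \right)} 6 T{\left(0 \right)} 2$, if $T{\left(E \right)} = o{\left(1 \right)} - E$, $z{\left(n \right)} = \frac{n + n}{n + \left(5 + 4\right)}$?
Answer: $0$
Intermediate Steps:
$o{\left(r \right)} = 0$
$z{\left(n \right)} = \frac{2 n}{9 + n}$ ($z{\left(n \right)} = \frac{2 n}{n + 9} = \frac{2 n}{9 + n}$)
$T{\left(E \right)} = - E$ ($T{\left(E \right)} = 0 - E = - E$)
$87 z{\left(10 \right)} 6 T{\left(0 \right)} 2 = 87 \cdot 2 \cdot 10 \frac{1}{9 + 10} \cdot 6 \left(\left(-1\right) 0\right) 2 = 87 \cdot 2 \cdot 10 \cdot \frac{1}{19} \cdot 6 \cdot 0 \cdot 2 = 87 \cdot 2 \cdot 10 \cdot \frac{1}{19} \cdot 0 \cdot 2 = 87 \cdot \frac{20}{19} \cdot 0 = \frac{1740}{19} \cdot 0 = 0$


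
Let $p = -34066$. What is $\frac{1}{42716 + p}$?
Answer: $\frac{1}{8650} \approx 0.00011561$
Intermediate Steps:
$\frac{1}{42716 + p} = \frac{1}{42716 - 34066} = \frac{1}{8650}$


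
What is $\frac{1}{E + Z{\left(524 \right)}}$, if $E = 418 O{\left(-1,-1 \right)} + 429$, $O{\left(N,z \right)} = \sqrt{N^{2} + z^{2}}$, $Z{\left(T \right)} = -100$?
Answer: $- \frac{329}{241207} + \frac{418 \sqrt{2}}{241207} \approx 0.0010868$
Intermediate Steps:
$E = 429 + 418 \sqrt{2}$ ($E = 418 \sqrt{\left(-1\right)^{2} + \left(-1\right)^{2}} + 429 = 418 \sqrt{1 + 1} + 429 = 418 \sqrt{2} + 429 = 429 + 418 \sqrt{2} \approx 1020.1$)
$\frac{1}{E + Z{\left(524 \right)}} = \frac{1}{\left(429 + 418 \sqrt{2}\right) - 100} = \frac{1}{329 + 418 \sqrt{2}}$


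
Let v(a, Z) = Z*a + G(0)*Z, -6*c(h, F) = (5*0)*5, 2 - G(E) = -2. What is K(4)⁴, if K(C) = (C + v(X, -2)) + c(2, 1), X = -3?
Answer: 16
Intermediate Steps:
G(E) = 4 (G(E) = 2 - 1*(-2) = 2 + 2 = 4)
c(h, F) = 0 (c(h, F) = -5*0*5/6 = -0*5 = -⅙*0 = 0)
v(a, Z) = 4*Z + Z*a (v(a, Z) = Z*a + 4*Z = 4*Z + Z*a)
K(C) = -2 + C (K(C) = (C - 2*(4 - 3)) + 0 = (C - 2*1) + 0 = (C - 2) + 0 = (-2 + C) + 0 = -2 + C)
K(4)⁴ = (-2 + 4)⁴ = 2⁴ = 16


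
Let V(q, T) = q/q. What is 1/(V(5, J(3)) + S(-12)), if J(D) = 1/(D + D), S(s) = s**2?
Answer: 1/145 ≈ 0.0068966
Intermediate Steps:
J(D) = 1/(2*D)
V(q, T) = 1
1/(V(5, J(3)) + S(-12)) = 1/(1 + (-12)**2) = 1/(1 + 144) = 1/145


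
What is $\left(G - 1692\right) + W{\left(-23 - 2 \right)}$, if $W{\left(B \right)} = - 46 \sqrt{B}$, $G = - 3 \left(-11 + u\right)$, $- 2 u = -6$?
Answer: $-1668 - 230 i \approx -1668.0 - 230.0 i$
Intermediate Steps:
$u = 3$ ($u = \left(- \frac{1}{2}\right) \left(-6\right) = 3$)
$G = 24$ ($G = - 3 \left(-11 + 3\right) = \left(-3\right) \left(-8\right) = 24$)
$\left(G - 1692\right) + W{\left(-23 - 2 \right)} = \left(24 - 1692\right) - 46 \sqrt{-23 - 2} = -1668 - 46 \sqrt{-25} = -1668 - 46 \cdot 5 i = -1668 - 230 i$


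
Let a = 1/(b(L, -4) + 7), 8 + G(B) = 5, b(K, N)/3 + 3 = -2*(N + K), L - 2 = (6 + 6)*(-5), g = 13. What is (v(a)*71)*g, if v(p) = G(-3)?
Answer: -2769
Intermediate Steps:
L = -58 (L = 2 + (6 + 6)*(-5) = 2 + 12*(-5) = 2 - 60 = -58)
b(K, N) = -9 - 6*K - 6*N (b(K, N) = -9 + 3*(-2*(N + K)) = -9 + 3*(-2*(K + N)) = -9 + 3*(-2*K - 2*N) = -9 + (-6*K - 6*N) = -9 - 6*K - 6*N)
G(B) = -3 (G(B) = -8 + 5 = -3)
a = 1/370 (a = 1/((-9 - 6*(-58) - 6*(-4)) + 7) = 1/((-9 + 348 + 24) + 7) = 1/(363 + 7) = 1/370 ≈ 0.0027027)
v(p) = -3
(v(a)*71)*g = -3*71*13 = -213*13 = -2769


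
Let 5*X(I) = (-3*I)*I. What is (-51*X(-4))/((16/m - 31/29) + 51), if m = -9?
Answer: 79866/7855 ≈ 10.168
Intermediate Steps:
X(I) = -3*I**2/5 (X(I) = ((-3*I)*I)/5 = (-3*I**2)/5 = -3*I**2/5)
(-51*X(-4))/((16/m - 31/29) + 51) = (-(-153)*(-4)**2/5)/((16/(-9) - 31/29) + 51) = (-(-153)*16/5)/((16*(-1/9) - 31*1/29) + 51) = (-51*(-48/5))/((-16/9 - 31/29) + 51) = 2448/(5*(-743/261 + 51)) = 2448/(5*(12568/261)) = (2448/5)*(261/12568) = 79866/7855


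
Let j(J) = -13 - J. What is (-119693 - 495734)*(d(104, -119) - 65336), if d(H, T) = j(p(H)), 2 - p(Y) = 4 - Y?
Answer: 40280312577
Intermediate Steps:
p(Y) = -2 + Y (p(Y) = 2 - (4 - Y) = 2 + (-4 + Y) = -2 + Y)
d(H, T) = -11 - H (d(H, T) = -13 - (-2 + H) = -13 + (2 - H) = -11 - H)
(-119693 - 495734)*(d(104, -119) - 65336) = (-119693 - 495734)*((-11 - 1*104) - 65336) = -615427*((-11 - 104) - 65336) = -615427*(-115 - 65336) = -615427*(-65451) = 40280312577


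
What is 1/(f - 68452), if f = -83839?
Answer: -1/152291 ≈ -6.5664e-6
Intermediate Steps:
1/(f - 68452) = 1/(-83839 - 68452) = 1/(-152291) = -1/152291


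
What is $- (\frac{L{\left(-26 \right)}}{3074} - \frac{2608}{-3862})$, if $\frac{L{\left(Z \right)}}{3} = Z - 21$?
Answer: $- \frac{3736225}{5935894} \approx -0.62943$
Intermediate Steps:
$L{\left(Z \right)} = -63 + 3 Z$ ($L{\left(Z \right)} = 3 \left(Z - 21\right) = 3 \left(-21 + Z\right) = -63 + 3 Z$)
$- (\frac{L{\left(-26 \right)}}{3074} - \frac{2608}{-3862}) = - (\frac{-63 + 3 \left(-26\right)}{3074} - \frac{2608}{-3862}) = - (\left(-63 - 78\right) \frac{1}{3074} - - \frac{1304}{1931}) = - (\left(-141\right) \frac{1}{3074} + \frac{1304}{1931}) = - (- \frac{141}{3074} + \frac{1304}{1931}) = \left(-1\right) \frac{3736225}{5935894} = - \frac{3736225}{5935894}$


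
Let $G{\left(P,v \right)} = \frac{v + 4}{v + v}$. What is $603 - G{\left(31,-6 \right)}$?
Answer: $\frac{3617}{6} \approx 602.83$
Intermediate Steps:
$G{\left(P,v \right)} = \frac{4 + v}{2 v}$
$603 - G{\left(31,-6 \right)} = 603 - \frac{4 - 6}{2 \left(-6\right)} = 603 - \frac{1}{2} \left(- \frac{1}{6}\right) \left(-2\right) = 603 - \frac{1}{6} = \frac{3617}{6}$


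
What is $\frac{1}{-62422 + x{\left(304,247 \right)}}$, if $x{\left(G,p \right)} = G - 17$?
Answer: $- \frac{1}{62135} \approx -1.6094 \cdot 10^{-5}$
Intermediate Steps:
$x{\left(G,p \right)} = -17 + G$
$\frac{1}{-62422 + x{\left(304,247 \right)}} = \frac{1}{-62422 + \left(-17 + 304\right)} = \frac{1}{-62422 + 287} = \frac{1}{-62135} = - \frac{1}{62135}$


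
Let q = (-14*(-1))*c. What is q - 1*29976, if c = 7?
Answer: -29878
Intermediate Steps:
q = 98 (q = -14*(-1)*7 = 14*7 = 98)
q - 1*29976 = 98 - 1*29976 = 98 - 29976 = -29878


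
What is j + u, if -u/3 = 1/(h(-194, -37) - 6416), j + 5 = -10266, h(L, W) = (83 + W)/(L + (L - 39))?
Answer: -9379743819/913226 ≈ -10271.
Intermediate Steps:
h(L, W) = (83 + W)/(-39 + 2*L) (h(L, W) = (83 + W)/(L + (-39 + L)) = (83 + W)/(-39 + 2*L))
j = -10271 (j = -5 - 10266 = -10271)
u = 427/913226 (u = -3/((83 - 37)/(-39 + 2*(-194)) - 6416) = -3/(46/(-39 - 388) - 6416) = -3/(46/(-427) - 6416) = -3/(-1/427*46 - 6416) = -3/(-46/427 - 6416) = -3/(-2739678/427) = -3*(-427/2739678) = 427/913226 ≈ 0.00046757)
j + u = -10271 + 427/913226 = -9379743819/913226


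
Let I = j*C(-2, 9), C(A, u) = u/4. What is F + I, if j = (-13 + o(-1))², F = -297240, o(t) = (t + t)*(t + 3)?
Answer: -1186359/4 ≈ -2.9659e+5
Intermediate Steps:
o(t) = 2*t*(3 + t) (o(t) = (2*t)*(3 + t) = 2*t*(3 + t))
C(A, u) = u/4 (C(A, u) = u*(¼) = u/4)
j = 289 (j = (-13 + 2*(-1)*(3 - 1))² = (-13 + 2*(-1)*2)² = (-13 - 4)² = (-17)² = 289)
I = 2601/4 (I = 289*((¼)*9) = 289*(9/4) = 2601/4 ≈ 650.25)
F + I = -297240 + 2601/4 = -1186359/4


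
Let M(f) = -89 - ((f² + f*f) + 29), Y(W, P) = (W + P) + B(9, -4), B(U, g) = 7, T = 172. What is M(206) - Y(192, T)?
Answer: -85361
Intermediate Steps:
Y(W, P) = 7 + P + W (Y(W, P) = (W + P) + 7 = (P + W) + 7 = 7 + P + W)
M(f) = -118 - 2*f² (M(f) = -89 - ((f² + f²) + 29) = -89 - (2*f² + 29) = -89 - (29 + 2*f²) = -89 + (-29 - 2*f²) = -118 - 2*f²)
M(206) - Y(192, T) = (-118 - 2*206²) - (7 + 172 + 192) = (-118 - 2*42436) - 1*371 = (-118 - 84872) - 371 = -84990 - 371 = -85361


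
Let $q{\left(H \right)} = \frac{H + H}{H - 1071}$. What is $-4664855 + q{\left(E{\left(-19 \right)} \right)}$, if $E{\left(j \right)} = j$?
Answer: $- \frac{2542345956}{545} \approx -4.6649 \cdot 10^{6}$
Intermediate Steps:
$q{\left(H \right)} = \frac{2 H}{-1071 + H}$
$-4664855 + q{\left(E{\left(-19 \right)} \right)} = -4664855 + 2 \left(-19\right) \frac{1}{-1071 - 19} = -4664855 + 2 \left(-19\right) \frac{1}{-1090} = -4664855 + 2 \left(-19\right) \left(- \frac{1}{1090}\right) = -4664855 + \frac{19}{545} = - \frac{2542345956}{545}$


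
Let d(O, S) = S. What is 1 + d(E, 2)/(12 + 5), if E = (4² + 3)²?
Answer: 19/17 ≈ 1.1176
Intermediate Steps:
E = 361 (E = (16 + 3)² = 19² = 361)
1 + d(E, 2)/(12 + 5) = 1 + 2/(12 + 5) = 1 + 2/17 = 19/17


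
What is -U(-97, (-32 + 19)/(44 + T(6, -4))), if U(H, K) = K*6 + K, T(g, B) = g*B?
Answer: 91/20 ≈ 4.5500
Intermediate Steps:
T(g, B) = B*g
U(H, K) = 7*K (U(H, K) = 6*K + K = 7*K)
-U(-97, (-32 + 19)/(44 + T(6, -4))) = -7*(-32 + 19)/(44 - 4*6) = -7*(-13/(44 - 24)) = -7*(-13/20) = -7*(-13*1/20) = -7*(-13)/20 = -1*(-91/20) = 91/20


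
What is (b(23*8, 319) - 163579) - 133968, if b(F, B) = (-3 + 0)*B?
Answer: -298504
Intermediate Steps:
b(F, B) = -3*B
(b(23*8, 319) - 163579) - 133968 = (-3*319 - 163579) - 133968 = (-957 - 163579) - 133968 = -164536 - 133968 = -298504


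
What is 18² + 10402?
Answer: 10726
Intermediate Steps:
18² + 10402 = 324 + 10402 = 10726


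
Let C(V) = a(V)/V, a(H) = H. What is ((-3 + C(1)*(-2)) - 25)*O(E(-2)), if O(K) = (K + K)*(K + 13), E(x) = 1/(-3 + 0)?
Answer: 760/3 ≈ 253.33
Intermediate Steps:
E(x) = -1/3 (E(x) = 1/(-3) = -1/3)
C(V) = 1 (C(V) = V/V = 1)
O(K) = 2*K*(13 + K) (O(K) = (2*K)*(13 + K) = 2*K*(13 + K))
((-3 + C(1)*(-2)) - 25)*O(E(-2)) = ((-3 + 1*(-2)) - 25)*(2*(-1/3)*(13 - 1/3)) = ((-3 - 2) - 25)*(2*(-1/3)*(38/3)) = (-5 - 25)*(-76/9) = -30*(-76/9) = 760/3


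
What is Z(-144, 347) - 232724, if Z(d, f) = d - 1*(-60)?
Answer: -232808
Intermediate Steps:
Z(d, f) = 60 + d (Z(d, f) = d + 60 = 60 + d)
Z(-144, 347) - 232724 = (60 - 144) - 232724 = -84 - 232724 = -232808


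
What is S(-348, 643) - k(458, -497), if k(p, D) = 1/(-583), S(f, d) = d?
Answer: 374870/583 ≈ 643.00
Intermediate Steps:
k(p, D) = -1/583
S(-348, 643) - k(458, -497) = 643 - 1*(-1/583) = 643 + 1/583 = 374870/583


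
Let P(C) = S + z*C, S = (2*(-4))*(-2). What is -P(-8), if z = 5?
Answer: 24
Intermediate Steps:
S = 16 (S = -8*(-2) = 16)
P(C) = 16 + 5*C
-P(-8) = -(16 + 5*(-8)) = -(16 - 40) = -1*(-24) = 24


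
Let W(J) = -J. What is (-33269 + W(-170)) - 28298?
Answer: -61397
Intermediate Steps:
(-33269 + W(-170)) - 28298 = (-33269 - 1*(-170)) - 28298 = (-33269 + 170) - 28298 = -33099 - 28298 = -61397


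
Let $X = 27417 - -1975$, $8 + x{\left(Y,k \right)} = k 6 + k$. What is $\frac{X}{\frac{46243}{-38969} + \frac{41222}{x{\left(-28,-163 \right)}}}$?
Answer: $- \frac{1316037998352}{1659513325} \approx -793.03$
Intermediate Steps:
$x{\left(Y,k \right)} = -8 + 7 k$ ($x{\left(Y,k \right)} = -8 + \left(k 6 + k\right) = -8 + \left(6 k + k\right) = -8 + 7 k$)
$X = 29392$ ($X = 27417 + 1975 = 29392$)
$\frac{X}{\frac{46243}{-38969} + \frac{41222}{x{\left(-28,-163 \right)}}} = \frac{29392}{\frac{46243}{-38969} + \frac{41222}{-8 + 7 \left(-163\right)}} = \frac{29392}{46243 \left(- \frac{1}{38969}\right) + \frac{41222}{-8 - 1141}} = \frac{29392}{- \frac{46243}{38969} + \frac{41222}{-1149}} = \frac{29392}{- \frac{46243}{38969} + 41222 \left(- \frac{1}{1149}\right)} = \frac{29392}{- \frac{46243}{38969} - \frac{41222}{1149}} = \frac{29392}{- \frac{1659513325}{44775381}} = 29392 \left(- \frac{44775381}{1659513325}\right) = - \frac{1316037998352}{1659513325}$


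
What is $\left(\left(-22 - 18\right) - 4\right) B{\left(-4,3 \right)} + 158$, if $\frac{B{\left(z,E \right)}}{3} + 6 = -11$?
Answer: $2402$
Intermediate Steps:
$B{\left(z,E \right)} = -51$ ($B{\left(z,E \right)} = -18 + 3 \left(-11\right) = -18 - 33 = -51$)
$\left(\left(-22 - 18\right) - 4\right) B{\left(-4,3 \right)} + 158 = \left(\left(-22 - 18\right) - 4\right) \left(-51\right) + 158 = \left(-40 - 4\right) \left(-51\right) + 158 = \left(-44\right) \left(-51\right) + 158 = 2244 + 158 = 2402$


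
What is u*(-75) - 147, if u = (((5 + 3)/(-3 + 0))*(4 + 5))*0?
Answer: -147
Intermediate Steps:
u = 0 (u = ((8/(-3))*9)*0 = ((8*(-⅓))*9)*0 = -8/3*9*0 = -24*0 = 0)
u*(-75) - 147 = 0*(-75) - 147 = 0 - 147 = -147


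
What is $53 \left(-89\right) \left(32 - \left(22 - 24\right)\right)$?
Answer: $-160378$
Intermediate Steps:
$53 \left(-89\right) \left(32 - \left(22 - 24\right)\right) = - 4717 \left(32 - \left(22 - 24\right)\right) = - 4717 \left(32 - -2\right) = - 4717 \left(32 + 2\right) = \left(-4717\right) 34 = -160378$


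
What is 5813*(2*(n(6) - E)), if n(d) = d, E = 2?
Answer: 46504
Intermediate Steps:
5813*(2*(n(6) - E)) = 5813*(2*(6 - 1*2)) = 5813*(2*(6 - 2)) = 5813*(2*4) = 5813*8 = 46504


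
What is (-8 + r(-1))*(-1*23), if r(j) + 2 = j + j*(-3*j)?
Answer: 322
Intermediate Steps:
r(j) = -2 + j - 3*j² (r(j) = -2 + (j + j*(-3*j)) = -2 + (j - 3*j²) = -2 + j - 3*j²)
(-8 + r(-1))*(-1*23) = (-8 + (-2 - 1 - 3*(-1)²))*(-1*23) = (-8 + (-2 - 1 - 3*1))*(-23) = (-8 + (-2 - 1 - 3))*(-23) = (-8 - 6)*(-23) = -14*(-23) = 322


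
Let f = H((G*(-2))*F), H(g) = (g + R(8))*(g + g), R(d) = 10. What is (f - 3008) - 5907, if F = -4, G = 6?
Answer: -3347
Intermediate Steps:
H(g) = 2*g*(10 + g) (H(g) = (g + 10)*(g + g) = (10 + g)*(2*g) = 2*g*(10 + g))
f = 5568 (f = 2*((6*(-2))*(-4))*(10 + (6*(-2))*(-4)) = 2*(-12*(-4))*(10 - 12*(-4)) = 2*48*(10 + 48) = 2*48*58 = 5568)
(f - 3008) - 5907 = (5568 - 3008) - 5907 = 2560 - 5907 = -3347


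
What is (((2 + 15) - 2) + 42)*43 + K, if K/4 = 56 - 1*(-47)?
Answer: 2863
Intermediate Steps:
K = 412 (K = 4*(56 - 1*(-47)) = 4*(56 + 47) = 4*103 = 412)
(((2 + 15) - 2) + 42)*43 + K = (((2 + 15) - 2) + 42)*43 + 412 = ((17 - 2) + 42)*43 + 412 = (15 + 42)*43 + 412 = 57*43 + 412 = 2451 + 412 = 2863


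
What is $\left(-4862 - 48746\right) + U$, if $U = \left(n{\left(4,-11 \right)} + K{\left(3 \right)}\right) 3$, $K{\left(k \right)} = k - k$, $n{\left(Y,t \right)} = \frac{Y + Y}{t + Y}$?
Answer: $- \frac{375280}{7} \approx -53611.0$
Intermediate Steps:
$n{\left(Y,t \right)} = \frac{2 Y}{Y + t}$
$K{\left(k \right)} = 0$
$U = - \frac{24}{7}$ ($U = \left(2 \cdot 4 \frac{1}{4 - 11} + 0\right) 3 = \left(2 \cdot 4 \frac{1}{-7} + 0\right) 3 = \left(2 \cdot 4 \left(- \frac{1}{7}\right) + 0\right) 3 = \left(- \frac{8}{7} + 0\right) 3 = \left(- \frac{8}{7}\right) 3 = - \frac{24}{7} \approx -3.4286$)
$\left(-4862 - 48746\right) + U = \left(-4862 - 48746\right) - \frac{24}{7} = -53608 - \frac{24}{7} = - \frac{375280}{7}$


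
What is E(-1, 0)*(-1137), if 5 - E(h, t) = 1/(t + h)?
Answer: -6822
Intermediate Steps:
E(h, t) = 5 - 1/(h + t) (E(h, t) = 5 - 1/(t + h) = 5 - 1/(h + t))
E(-1, 0)*(-1137) = ((-1 + 5*(-1) + 5*0)/(-1 + 0))*(-1137) = ((-1 - 5 + 0)/(-1))*(-1137) = -1*(-6)*(-1137) = 6*(-1137) = -6822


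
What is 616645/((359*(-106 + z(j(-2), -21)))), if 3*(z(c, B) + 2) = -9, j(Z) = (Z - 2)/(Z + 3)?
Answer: -616645/39849 ≈ -15.475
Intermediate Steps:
j(Z) = (-2 + Z)/(3 + Z)
z(c, B) = -5 (z(c, B) = -2 + (⅓)*(-9) = -2 - 3 = -5)
616645/((359*(-106 + z(j(-2), -21)))) = 616645/((359*(-106 - 5))) = 616645/((359*(-111))) = 616645/(-39849) = 616645*(-1/39849) = -616645/39849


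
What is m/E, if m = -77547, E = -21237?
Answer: 25849/7079 ≈ 3.6515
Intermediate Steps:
m/E = -77547/(-21237) = -77547*(-1/21237) = 25849/7079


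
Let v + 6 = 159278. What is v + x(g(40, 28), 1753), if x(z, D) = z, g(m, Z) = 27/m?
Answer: 6370907/40 ≈ 1.5927e+5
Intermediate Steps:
v = 159272 (v = -6 + 159278 = 159272)
v + x(g(40, 28), 1753) = 159272 + 27/40 = 6370907/40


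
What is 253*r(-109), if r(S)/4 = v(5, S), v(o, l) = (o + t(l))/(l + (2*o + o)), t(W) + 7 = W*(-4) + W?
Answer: -164450/47 ≈ -3498.9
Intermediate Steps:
t(W) = -7 - 3*W (t(W) = -7 + (W*(-4) + W) = -7 + (-4*W + W) = -7 - 3*W)
v(o, l) = (-7 + o - 3*l)/(l + 3*o) (v(o, l) = (o + (-7 - 3*l))/(l + (2*o + o)) = (-7 + o - 3*l)/(l + 3*o))
r(S) = 4*(-2 - 3*S)/(15 + S) (r(S) = 4*((-7 + 5 - 3*S)/(S + 3*5)) = 4*((-2 - 3*S)/(S + 15)) = 4*((-2 - 3*S)/(15 + S)) = 4*(-2 - 3*S)/(15 + S))
253*r(-109) = 253*(4*(-2 - 3*(-109))/(15 - 109)) = 253*(4*(-2 + 327)/(-94)) = 253*(4*(-1/94)*325) = 253*(-650/47) = -164450/47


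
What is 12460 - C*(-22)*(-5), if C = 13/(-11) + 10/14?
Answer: 87580/7 ≈ 12511.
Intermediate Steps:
C = -36/77 (C = 13*(-1/11) + 10*(1/14) = -13/11 + 5/7 = -36/77 ≈ -0.46753)
12460 - C*(-22)*(-5) = 12460 - (-36/77*(-22))*(-5) = 12460 - 72*(-5)/7 = 12460 - 1*(-360/7) = 12460 + 360/7 = 87580/7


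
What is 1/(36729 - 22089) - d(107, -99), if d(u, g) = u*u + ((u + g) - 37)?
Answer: -167188799/14640 ≈ -11420.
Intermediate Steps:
d(u, g) = -37 + g + u + u² (d(u, g) = u² + ((g + u) - 37) = u² + (-37 + g + u) = -37 + g + u + u²)
1/(36729 - 22089) - d(107, -99) = 1/(36729 - 22089) - (-37 - 99 + 107 + 107²) = 1/14640 - (-37 - 99 + 107 + 11449) = 1/14640 - 1*11420 = 1/14640 - 11420 = -167188799/14640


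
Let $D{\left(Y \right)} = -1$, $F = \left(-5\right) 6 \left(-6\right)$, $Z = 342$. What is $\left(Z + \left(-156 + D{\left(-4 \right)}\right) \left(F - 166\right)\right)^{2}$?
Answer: $3444736$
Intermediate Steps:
$F = 180$ ($F = \left(-30\right) \left(-6\right) = 180$)
$\left(Z + \left(-156 + D{\left(-4 \right)}\right) \left(F - 166\right)\right)^{2} = \left(342 + \left(-156 - 1\right) \left(180 - 166\right)\right)^{2} = \left(342 - 2198\right)^{2} = \left(-1856\right)^{2} = 3444736$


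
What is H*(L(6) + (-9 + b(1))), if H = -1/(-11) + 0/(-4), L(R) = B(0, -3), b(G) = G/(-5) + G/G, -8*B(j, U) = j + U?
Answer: -313/440 ≈ -0.71136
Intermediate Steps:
B(j, U) = -U/8 - j/8 (B(j, U) = -(j + U)/8 = -(U + j)/8 = -U/8 - j/8)
b(G) = 1 - G/5 (b(G) = G*(-⅕) + 1 = -G/5 + 1 = 1 - G/5)
L(R) = 3/8 (L(R) = -⅛*(-3) - ⅛*0 = 3/8 + 0 = 3/8)
H = 1/11 (H = -1*(-1/11) + 0*(-¼) = 1/11 + 0 = 1/11 ≈ 0.090909)
H*(L(6) + (-9 + b(1))) = (3/8 + (-9 + (1 - ⅕*1)))/11 = (3/8 + (-9 + (1 - ⅕)))/11 = (3/8 + (-9 + ⅘))/11 = (3/8 - 41/5)/11 = (1/11)*(-313/40) = -313/440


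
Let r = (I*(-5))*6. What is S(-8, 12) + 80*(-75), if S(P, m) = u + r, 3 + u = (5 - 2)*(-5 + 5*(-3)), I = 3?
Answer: -6153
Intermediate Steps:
u = -63 (u = -3 + (5 - 2)*(-5 + 5*(-3)) = -3 + 3*(-5 - 15) = -3 + 3*(-20) = -3 - 60 = -63)
r = -90 (r = (3*(-5))*6 = -15*6 = -90)
S(P, m) = -153 (S(P, m) = -63 - 90 = -153)
S(-8, 12) + 80*(-75) = -153 + 80*(-75) = -153 - 6000 = -6153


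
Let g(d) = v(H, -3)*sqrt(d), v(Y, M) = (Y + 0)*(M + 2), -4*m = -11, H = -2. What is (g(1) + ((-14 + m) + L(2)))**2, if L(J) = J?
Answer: 841/16 ≈ 52.563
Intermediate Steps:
m = 11/4 (m = -1/4*(-11) = 11/4 ≈ 2.7500)
v(Y, M) = Y*(2 + M)
g(d) = 2*sqrt(d) (g(d) = (-2*(2 - 3))*sqrt(d) = (-2*(-1))*sqrt(d) = 2*sqrt(d))
(g(1) + ((-14 + m) + L(2)))**2 = (2*sqrt(1) + ((-14 + 11/4) + 2))**2 = (2*1 + (-45/4 + 2))**2 = (2 - 37/4)**2 = (-29/4)**2 = 841/16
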